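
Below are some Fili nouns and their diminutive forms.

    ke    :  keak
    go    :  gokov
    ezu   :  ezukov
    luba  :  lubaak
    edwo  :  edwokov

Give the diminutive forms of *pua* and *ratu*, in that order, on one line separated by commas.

puaak, ratukov

The alternation tracks the last vowel of the stem — -kov when the last vowel of the stem is a rounded vowel (*go*, *ezu*, *edwo*); -ak when the last vowel of the stem is an unrounded vowel (*ke*, *luba*).
The last vowel of *pua* is /a/, which is an unrounded vowel, so the suffix is -ak, giving *puaak*.
The last vowel of *ratu* is /u/, which is a rounded vowel, so the suffix is -kov, giving *ratukov*.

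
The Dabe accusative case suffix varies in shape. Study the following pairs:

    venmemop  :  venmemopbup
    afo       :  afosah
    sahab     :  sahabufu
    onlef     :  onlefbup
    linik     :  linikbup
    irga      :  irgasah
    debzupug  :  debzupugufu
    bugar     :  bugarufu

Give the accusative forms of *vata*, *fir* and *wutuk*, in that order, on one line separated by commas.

The pattern is voicing of the final sound: -bup when the stem ends in a voiceless consonant (*venmemop*, *onlef*, *linik*); -ufu when the stem ends in a voiced consonant (*sahab*, *debzupug*, *bugar*); -sah when the stem ends in a vowel (*afo*, *irga*).
The final sound of *vata* is /a/, which is a vowel, so the suffix is -sah, giving *vatasah*.
*fir* — final sound /r/ (a voiced consonant) → -ufu → *firufu*.
*wutuk* — final sound /k/ (a voiceless consonant) → -bup → *wutukbup*.

vatasah, firufu, wutukbup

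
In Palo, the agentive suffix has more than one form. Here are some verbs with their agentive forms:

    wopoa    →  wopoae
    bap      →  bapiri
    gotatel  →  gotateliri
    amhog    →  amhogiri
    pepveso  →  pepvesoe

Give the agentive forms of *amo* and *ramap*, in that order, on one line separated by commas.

amoe, ramapiri

Looking at the final sound of each stem: -iri when the stem ends in a consonant (*bap*, *gotatel*, *amhog*); -e when the stem ends in a vowel (*wopoa*, *pepveso*).
Since the final sound of *amo* is /o/ (a vowel), it takes -e, giving *amoe*.
*ramap*: final sound = /p/, a consonant → -iri → *ramapiri*.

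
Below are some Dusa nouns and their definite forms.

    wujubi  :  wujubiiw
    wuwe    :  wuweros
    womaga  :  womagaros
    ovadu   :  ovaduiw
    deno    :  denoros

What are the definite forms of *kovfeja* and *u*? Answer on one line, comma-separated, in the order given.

kovfejaros, uiw

The pattern is height harmony: -iw when the last vowel of the stem is a high vowel (*wujubi*, *ovadu*); -ros when the last vowel of the stem is a non-high vowel (*wuwe*, *womaga*, *deno*).
*kovfeja* — last vowel /a/ (a non-high vowel) → -ros → *kovfejaros*.
*u* — last vowel /u/ (a high vowel) → -iw → *uiw*.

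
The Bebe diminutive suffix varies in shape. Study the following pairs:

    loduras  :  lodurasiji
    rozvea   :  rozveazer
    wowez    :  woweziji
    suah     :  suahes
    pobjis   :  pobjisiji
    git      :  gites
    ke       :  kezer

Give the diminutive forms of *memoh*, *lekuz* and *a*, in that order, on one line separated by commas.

Looking at the final sound of each stem: -iji when the stem ends in a sibilant (*loduras*, *wowez*, *pobjis*); -es when the stem ends in a non-sibilant consonant (*suah*, *git*); -zer when the stem ends in a vowel (*rozvea*, *ke*).
*memoh*: final sound = /h/, a non-sibilant consonant → -es → *memohes*.
*lekuz*: final sound = /z/, a sibilant → -iji → *lekuziji*.
*a* — final sound /a/ (a vowel) → -zer → *azer*.

memohes, lekuziji, azer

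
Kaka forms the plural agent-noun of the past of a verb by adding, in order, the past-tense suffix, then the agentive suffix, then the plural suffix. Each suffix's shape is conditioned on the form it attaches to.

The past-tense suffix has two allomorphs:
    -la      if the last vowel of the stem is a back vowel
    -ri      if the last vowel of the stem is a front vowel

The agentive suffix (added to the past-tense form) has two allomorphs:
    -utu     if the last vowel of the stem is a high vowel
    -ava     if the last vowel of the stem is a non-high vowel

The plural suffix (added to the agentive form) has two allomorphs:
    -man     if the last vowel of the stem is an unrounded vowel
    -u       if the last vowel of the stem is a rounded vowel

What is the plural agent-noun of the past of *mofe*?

moferiutuu

*mofe*: last vowel = /e/, a front vowel → -ri → *moferi*.
The last vowel of the past-tense form *moferi* is /i/, which is a high vowel, so the agentive suffix is -utu, giving *moferiutu*.
The agentive form *moferiutu*: last vowel = /u/, a rounded vowel → -u → *moferiutuu*.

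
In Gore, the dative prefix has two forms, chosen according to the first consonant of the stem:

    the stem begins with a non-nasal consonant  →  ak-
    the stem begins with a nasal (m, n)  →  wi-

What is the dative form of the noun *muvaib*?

*muvaib*: first consonant = /m/, a nasal → wi- → *wimuvaib*.

wimuvaib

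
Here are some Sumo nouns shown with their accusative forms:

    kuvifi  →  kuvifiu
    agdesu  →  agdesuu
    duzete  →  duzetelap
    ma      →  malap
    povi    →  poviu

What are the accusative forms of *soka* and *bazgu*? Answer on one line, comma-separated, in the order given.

sokalap, bazguu

The alternation tracks the last vowel of the stem — -u when the last vowel of the stem is a high vowel (*kuvifi*, *agdesu*, *povi*); -lap when the last vowel of the stem is a non-high vowel (*duzete*, *ma*).
*soka*: last vowel = /a/, a non-high vowel → -lap → *sokalap*.
Since the last vowel of *bazgu* is /u/ (a high vowel), it takes -u, giving *bazguu*.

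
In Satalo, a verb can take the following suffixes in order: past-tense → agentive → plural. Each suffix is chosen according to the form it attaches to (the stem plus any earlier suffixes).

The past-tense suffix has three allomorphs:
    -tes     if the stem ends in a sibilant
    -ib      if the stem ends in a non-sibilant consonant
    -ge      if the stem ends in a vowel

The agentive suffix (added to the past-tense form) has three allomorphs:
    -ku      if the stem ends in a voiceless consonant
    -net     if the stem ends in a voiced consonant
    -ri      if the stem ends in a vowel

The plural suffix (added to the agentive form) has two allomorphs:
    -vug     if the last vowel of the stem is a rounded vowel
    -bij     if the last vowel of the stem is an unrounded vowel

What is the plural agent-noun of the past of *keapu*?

keapugeribij

*keapu*: final sound = /u/, a vowel → -ge → *keapuge*.
The past-tense form *keapuge*: final sound = /e/, a vowel → -ri → *keapugeri*.
The agentive form *keapugeri*: last vowel = /i/, an unrounded vowel → -bij → *keapugeribij*.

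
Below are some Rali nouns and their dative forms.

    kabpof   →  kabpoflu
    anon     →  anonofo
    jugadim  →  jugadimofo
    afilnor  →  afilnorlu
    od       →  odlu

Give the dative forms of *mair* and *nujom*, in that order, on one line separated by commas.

Looking at the final consonant of each stem: -ofo when the stem ends in a nasal (*anon*, *jugadim*); -lu when the stem ends in a non-nasal consonant (*kabpof*, *afilnor*, *od*).
Since the final consonant of *mair* is /r/ (non-nasal), it takes -lu, giving *mairlu*.
The final consonant of *nujom* is /m/, which is a nasal, so the suffix is -ofo, giving *nujomofo*.

mairlu, nujomofo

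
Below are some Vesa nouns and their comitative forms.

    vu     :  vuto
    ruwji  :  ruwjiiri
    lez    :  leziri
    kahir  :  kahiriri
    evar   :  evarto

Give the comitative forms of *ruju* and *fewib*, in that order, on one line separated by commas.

rujuto, fewibiri

The alternation tracks the last vowel of the stem — -iri when the last vowel of the stem is a front vowel (*ruwji*, *lez*, *kahir*); -to when the last vowel of the stem is a back vowel (*vu*, *evar*).
The last vowel of *ruju* is /u/, which is a back vowel, so the suffix is -to, giving *rujuto*.
The last vowel of *fewib* is /i/, which is a front vowel, so the suffix is -iri, giving *fewibiri*.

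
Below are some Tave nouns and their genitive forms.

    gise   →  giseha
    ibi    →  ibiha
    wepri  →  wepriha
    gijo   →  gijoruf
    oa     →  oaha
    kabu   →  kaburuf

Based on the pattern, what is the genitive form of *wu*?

wuruf

The alternation tracks the last vowel of the stem — -ruf when the last vowel of the stem is a rounded vowel (*gijo*, *kabu*); -ha when the last vowel of the stem is an unrounded vowel (*gise*, *ibi*, *wepri*, *oa*).
*wu*: last vowel = /u/, a rounded vowel → -ruf → *wuruf*.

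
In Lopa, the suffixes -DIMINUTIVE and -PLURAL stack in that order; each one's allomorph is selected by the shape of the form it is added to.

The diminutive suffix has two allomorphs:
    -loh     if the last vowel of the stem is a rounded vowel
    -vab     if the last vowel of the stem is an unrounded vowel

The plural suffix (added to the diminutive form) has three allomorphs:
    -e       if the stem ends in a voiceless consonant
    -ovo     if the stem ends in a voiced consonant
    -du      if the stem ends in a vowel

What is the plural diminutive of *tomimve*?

The last vowel of *tomimve* is /e/, which is an unrounded vowel, so the diminutive suffix is -vab, giving *tomimvevab*.
The diminutive form *tomimvevab* — final sound /b/ (a voiced consonant) → -ovo → *tomimvevabovo*.

tomimvevabovo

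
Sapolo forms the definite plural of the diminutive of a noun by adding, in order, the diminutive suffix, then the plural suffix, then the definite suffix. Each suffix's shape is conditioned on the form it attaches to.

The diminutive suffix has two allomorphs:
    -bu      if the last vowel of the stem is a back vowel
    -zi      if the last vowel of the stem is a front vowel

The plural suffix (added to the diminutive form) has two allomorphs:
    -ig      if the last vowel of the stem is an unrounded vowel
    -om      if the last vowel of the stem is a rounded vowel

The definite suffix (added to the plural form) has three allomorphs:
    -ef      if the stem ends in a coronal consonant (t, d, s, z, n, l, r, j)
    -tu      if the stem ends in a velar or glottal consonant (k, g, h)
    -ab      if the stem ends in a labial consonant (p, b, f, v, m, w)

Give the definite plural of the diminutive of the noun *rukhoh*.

Since the last vowel of *rukhoh* is /o/ (a back vowel), it takes -bu, giving *rukhohbu*.
The diminutive form *rukhohbu* — last vowel /u/ (a rounded vowel) → -om → *rukhohbuom*.
The plural form *rukhohbuom* — final consonant /m/ (labial) → -ab → *rukhohbuomab*.

rukhohbuomab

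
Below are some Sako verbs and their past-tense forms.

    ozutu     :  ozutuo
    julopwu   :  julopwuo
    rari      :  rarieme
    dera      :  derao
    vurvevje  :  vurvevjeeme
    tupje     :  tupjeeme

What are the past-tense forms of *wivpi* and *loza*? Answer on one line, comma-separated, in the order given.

Looking at the last vowel of each stem: -eme when the last vowel of the stem is a front vowel (*rari*, *vurvevje*, *tupje*); -o when the last vowel of the stem is a back vowel (*ozutu*, *julopwu*, *dera*).
*wivpi*: last vowel = /i/, a front vowel → -eme → *wivpieme*.
The last vowel of *loza* is /a/, which is a back vowel, so the suffix is -o, giving *lozao*.

wivpieme, lozao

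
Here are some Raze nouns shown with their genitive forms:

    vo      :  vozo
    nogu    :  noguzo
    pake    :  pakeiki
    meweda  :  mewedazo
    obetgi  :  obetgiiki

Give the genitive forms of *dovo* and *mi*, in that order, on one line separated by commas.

dovozo, miiki

Looking at the last vowel of each stem: -iki when the last vowel of the stem is a front vowel (*pake*, *obetgi*); -zo when the last vowel of the stem is a back vowel (*vo*, *nogu*, *meweda*).
The last vowel of *dovo* is /o/, which is a back vowel, so the suffix is -zo, giving *dovozo*.
*mi*: last vowel = /i/, a front vowel → -iki → *miiki*.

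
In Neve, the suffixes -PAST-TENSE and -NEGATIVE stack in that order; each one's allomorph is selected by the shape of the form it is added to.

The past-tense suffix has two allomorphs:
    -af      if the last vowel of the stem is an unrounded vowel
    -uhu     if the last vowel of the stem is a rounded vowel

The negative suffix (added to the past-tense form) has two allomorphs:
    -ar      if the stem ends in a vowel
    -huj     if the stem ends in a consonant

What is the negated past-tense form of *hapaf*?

*hapaf* — last vowel /a/ (an unrounded vowel) → -af → *hapafaf*.
The final sound of the past-tense form *hapafaf* is /f/, which is a consonant, so the negative suffix is -huj, giving *hapafafhuj*.

hapafafhuj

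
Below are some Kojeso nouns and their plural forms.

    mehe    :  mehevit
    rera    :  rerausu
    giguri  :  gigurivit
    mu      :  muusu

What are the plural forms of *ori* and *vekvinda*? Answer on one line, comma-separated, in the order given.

orivit, vekvindausu

Looking at the last vowel of each stem: -vit when the last vowel of the stem is a front vowel (*mehe*, *giguri*); -usu when the last vowel of the stem is a back vowel (*rera*, *mu*).
The last vowel of *ori* is /i/, which is a front vowel, so the suffix is -vit, giving *orivit*.
*vekvinda* — last vowel /a/ (a back vowel) → -usu → *vekvindausu*.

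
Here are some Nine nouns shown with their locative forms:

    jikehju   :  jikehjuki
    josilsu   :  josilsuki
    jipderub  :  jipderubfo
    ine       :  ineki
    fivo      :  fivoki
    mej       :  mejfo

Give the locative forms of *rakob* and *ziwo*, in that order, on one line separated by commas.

rakobfo, ziwoki

The pattern is consonant vs. vowel: -fo when the stem ends in a consonant (*jipderub*, *mej*); -ki when the stem ends in a vowel (*jikehju*, *josilsu*, *ine*, *fivo*).
*rakob*: final sound = /b/, a consonant → -fo → *rakobfo*.
The final sound of *ziwo* is /o/, which is a vowel, so the suffix is -ki, giving *ziwoki*.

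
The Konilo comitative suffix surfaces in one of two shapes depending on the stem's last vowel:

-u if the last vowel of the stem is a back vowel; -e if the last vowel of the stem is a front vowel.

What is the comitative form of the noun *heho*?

*heho* — last vowel /o/ (a back vowel) → -u → *hehou*.

hehou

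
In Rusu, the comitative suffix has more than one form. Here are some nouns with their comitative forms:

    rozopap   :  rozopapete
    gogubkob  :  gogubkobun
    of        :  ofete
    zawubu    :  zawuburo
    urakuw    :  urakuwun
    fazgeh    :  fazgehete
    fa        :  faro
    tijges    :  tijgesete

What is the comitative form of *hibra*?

hibraro

The suffix is conditioned by the final sound: -ete when the stem ends in a voiceless consonant (*rozopap*, *of*, *fazgeh*, *tijges*); -un when the stem ends in a voiced consonant (*gogubkob*, *urakuw*); -ro when the stem ends in a vowel (*zawubu*, *fa*).
*hibra* — final sound /a/ (a vowel) → -ro → *hibraro*.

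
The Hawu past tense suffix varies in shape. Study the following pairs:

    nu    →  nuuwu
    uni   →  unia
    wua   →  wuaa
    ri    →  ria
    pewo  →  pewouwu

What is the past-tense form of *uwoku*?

The suffix is conditioned by the last vowel: -uwu when the last vowel of the stem is a rounded vowel (*nu*, *pewo*); -a when the last vowel of the stem is an unrounded vowel (*uni*, *wua*, *ri*).
The last vowel of *uwoku* is /u/, which is a rounded vowel, so the suffix is -uwu, giving *uwokuuwu*.

uwokuuwu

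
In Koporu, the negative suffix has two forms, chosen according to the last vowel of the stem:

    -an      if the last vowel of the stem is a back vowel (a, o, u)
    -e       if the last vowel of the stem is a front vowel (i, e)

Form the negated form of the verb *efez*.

efeze

Since the last vowel of *efez* is /e/ (a front vowel), it takes -e, giving *efeze*.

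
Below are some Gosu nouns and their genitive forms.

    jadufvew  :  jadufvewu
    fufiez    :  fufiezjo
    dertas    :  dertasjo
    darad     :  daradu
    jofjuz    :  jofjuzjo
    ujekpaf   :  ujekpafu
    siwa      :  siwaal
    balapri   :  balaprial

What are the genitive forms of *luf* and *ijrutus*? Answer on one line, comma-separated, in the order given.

Looking at the final sound of each stem: -jo when the stem ends in a sibilant (*fufiez*, *dertas*, *jofjuz*); -u when the stem ends in a non-sibilant consonant (*jadufvew*, *darad*, *ujekpaf*); -al when the stem ends in a vowel (*siwa*, *balapri*).
The final sound of *luf* is /f/, which is a non-sibilant consonant, so the suffix is -u, giving *lufu*.
*ijrutus*: final sound = /s/, a sibilant → -jo → *ijrutusjo*.

lufu, ijrutusjo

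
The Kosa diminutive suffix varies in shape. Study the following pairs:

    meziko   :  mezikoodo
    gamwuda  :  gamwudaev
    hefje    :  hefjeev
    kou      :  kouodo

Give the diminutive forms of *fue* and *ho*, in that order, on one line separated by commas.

fueev, hoodo

The suffix is conditioned by the last vowel: -odo when the last vowel of the stem is a rounded vowel (*meziko*, *kou*); -ev when the last vowel of the stem is an unrounded vowel (*gamwuda*, *hefje*).
The last vowel of *fue* is /e/, which is an unrounded vowel, so the suffix is -ev, giving *fueev*.
Since the last vowel of *ho* is /o/ (a rounded vowel), it takes -odo, giving *hoodo*.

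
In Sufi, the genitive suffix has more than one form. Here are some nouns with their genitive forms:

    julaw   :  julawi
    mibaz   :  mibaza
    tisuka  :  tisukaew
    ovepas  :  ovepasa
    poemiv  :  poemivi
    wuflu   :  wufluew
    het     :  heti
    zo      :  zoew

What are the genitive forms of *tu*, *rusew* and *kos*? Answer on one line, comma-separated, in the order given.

tuew, rusewi, kosa

The alternation tracks the final sound of the stem — -a when the stem ends in a sibilant (*mibaz*, *ovepas*); -i when the stem ends in a non-sibilant consonant (*julaw*, *poemiv*, *het*); -ew when the stem ends in a vowel (*tisuka*, *wuflu*, *zo*).
Since the final sound of *tu* is /u/ (a vowel), it takes -ew, giving *tuew*.
*rusew* — final sound /w/ (a non-sibilant consonant) → -i → *rusewi*.
*kos* — final sound /s/ (a sibilant) → -a → *kosa*.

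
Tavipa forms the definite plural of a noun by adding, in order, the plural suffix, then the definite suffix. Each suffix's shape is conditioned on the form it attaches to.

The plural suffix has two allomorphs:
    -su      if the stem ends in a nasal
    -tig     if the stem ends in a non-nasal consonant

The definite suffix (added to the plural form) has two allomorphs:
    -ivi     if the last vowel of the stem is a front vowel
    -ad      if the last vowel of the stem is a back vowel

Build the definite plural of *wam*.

wamsuad

*wam* — final consonant /m/ (a nasal) → -su → *wamsu*.
Since the last vowel of the plural form *wamsu* is /u/ (a back vowel), it takes -ad, giving *wamsuad*.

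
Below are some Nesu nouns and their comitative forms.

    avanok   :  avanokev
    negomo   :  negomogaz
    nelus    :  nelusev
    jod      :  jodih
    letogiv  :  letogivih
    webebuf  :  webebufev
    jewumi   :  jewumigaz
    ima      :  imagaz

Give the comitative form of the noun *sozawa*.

sozawagaz

The alternation tracks the final sound of the stem — -ev when the stem ends in a voiceless consonant (*avanok*, *nelus*, *webebuf*); -ih when the stem ends in a voiced consonant (*jod*, *letogiv*); -gaz when the stem ends in a vowel (*negomo*, *jewumi*, *ima*).
*sozawa* — final sound /a/ (a vowel) → -gaz → *sozawagaz*.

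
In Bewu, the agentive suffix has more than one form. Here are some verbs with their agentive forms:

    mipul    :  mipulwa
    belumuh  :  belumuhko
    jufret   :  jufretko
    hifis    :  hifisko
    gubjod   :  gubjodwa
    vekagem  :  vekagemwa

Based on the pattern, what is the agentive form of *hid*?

The suffix is conditioned by the final consonant: -ko when the stem ends in a voiceless consonant (*belumuh*, *jufret*, *hifis*); -wa when the stem ends in a voiced consonant (*mipul*, *gubjod*, *vekagem*).
*hid*: final consonant = /d/, voiced → -wa → *hidwa*.

hidwa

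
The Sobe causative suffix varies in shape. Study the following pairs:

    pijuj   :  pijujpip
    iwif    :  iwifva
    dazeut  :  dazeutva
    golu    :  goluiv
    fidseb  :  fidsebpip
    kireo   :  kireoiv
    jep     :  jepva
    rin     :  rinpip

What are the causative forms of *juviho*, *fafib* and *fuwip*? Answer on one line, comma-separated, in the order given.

The alternation tracks the final sound of the stem — -va when the stem ends in a voiceless consonant (*iwif*, *dazeut*, *jep*); -pip when the stem ends in a voiced consonant (*pijuj*, *fidseb*, *rin*); -iv when the stem ends in a vowel (*golu*, *kireo*).
*juviho*: final sound = /o/, a vowel → -iv → *juvihoiv*.
*fafib*: final sound = /b/, a voiced consonant → -pip → *fafibpip*.
*fuwip*: final sound = /p/, a voiceless consonant → -va → *fuwipva*.

juvihoiv, fafibpip, fuwipva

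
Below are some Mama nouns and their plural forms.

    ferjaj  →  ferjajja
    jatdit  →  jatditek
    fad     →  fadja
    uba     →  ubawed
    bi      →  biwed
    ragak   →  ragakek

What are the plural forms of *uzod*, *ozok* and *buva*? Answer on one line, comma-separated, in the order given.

Looking at the final sound of each stem: -ek when the stem ends in a voiceless consonant (*jatdit*, *ragak*); -ja when the stem ends in a voiced consonant (*ferjaj*, *fad*); -wed when the stem ends in a vowel (*uba*, *bi*).
*uzod*: final sound = /d/, a voiced consonant → -ja → *uzodja*.
*ozok*: final sound = /k/, a voiceless consonant → -ek → *ozokek*.
The final sound of *buva* is /a/, which is a vowel, so the suffix is -wed, giving *buvawed*.

uzodja, ozokek, buvawed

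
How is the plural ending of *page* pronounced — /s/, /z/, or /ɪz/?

/ɪz/

The stem *page* ends in a sibilant (/s, z, ʃ, ʒ, tʃ, dʒ/).
The plural suffix surfaces as /ɪz/ after sibilants, /s/ after other voiceless consonants, and /z/ after other voiced sounds.
So the plural -s on *page* is pronounced /ɪz/.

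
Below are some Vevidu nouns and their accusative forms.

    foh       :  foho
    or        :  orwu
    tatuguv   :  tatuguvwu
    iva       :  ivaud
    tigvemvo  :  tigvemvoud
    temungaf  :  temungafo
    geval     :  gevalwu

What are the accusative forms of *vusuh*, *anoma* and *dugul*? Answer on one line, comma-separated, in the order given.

vusuho, anomaud, dugulwu

The alternation tracks the final sound of the stem — -o when the stem ends in a voiceless consonant (*foh*, *temungaf*); -wu when the stem ends in a voiced consonant (*or*, *tatuguv*, *geval*); -ud when the stem ends in a vowel (*iva*, *tigvemvo*).
*vusuh* — final sound /h/ (a voiceless consonant) → -o → *vusuho*.
*anoma*: final sound = /a/, a vowel → -ud → *anomaud*.
*dugul*: final sound = /l/, a voiced consonant → -wu → *dugulwu*.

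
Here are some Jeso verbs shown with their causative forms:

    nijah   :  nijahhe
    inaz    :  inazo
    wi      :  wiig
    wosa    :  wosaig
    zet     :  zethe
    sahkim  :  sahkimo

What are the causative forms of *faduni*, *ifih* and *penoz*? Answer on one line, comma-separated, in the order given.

Looking at the final sound of each stem: -he when the stem ends in a voiceless consonant (*nijah*, *zet*); -o when the stem ends in a voiced consonant (*inaz*, *sahkim*); -ig when the stem ends in a vowel (*wi*, *wosa*).
The final sound of *faduni* is /i/, which is a vowel, so the suffix is -ig, giving *faduniig*.
*ifih* — final sound /h/ (a voiceless consonant) → -he → *ifihhe*.
*penoz* — final sound /z/ (a voiced consonant) → -o → *penozo*.

faduniig, ifihhe, penozo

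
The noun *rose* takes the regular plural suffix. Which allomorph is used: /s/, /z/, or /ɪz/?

The stem *rose* ends in a sibilant (/s, z, ʃ, ʒ, tʃ, dʒ/).
The plural suffix surfaces as /ɪz/ after sibilants, /s/ after other voiceless consonants, and /z/ after other voiced sounds.
So the plural -s on *rose* is pronounced /ɪz/.

/ɪz/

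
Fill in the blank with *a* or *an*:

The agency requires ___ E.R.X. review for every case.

The indefinite article is chosen by the initial *sound* of the following word, not its spelling.
The initialism *E.R.X.* is read letter by letter; the first letter, E, is pronounced /iː/, which begins with a vowel sound.
So the article is *an*: The agency requires an E.R.X. review for every case.

an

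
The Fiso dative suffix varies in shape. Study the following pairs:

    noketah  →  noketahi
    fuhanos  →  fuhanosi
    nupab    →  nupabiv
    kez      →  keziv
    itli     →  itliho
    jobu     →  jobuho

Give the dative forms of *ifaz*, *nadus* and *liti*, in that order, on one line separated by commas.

The pattern is voicing of the final sound: -i when the stem ends in a voiceless consonant (*noketah*, *fuhanos*); -iv when the stem ends in a voiced consonant (*nupab*, *kez*); -ho when the stem ends in a vowel (*itli*, *jobu*).
The final sound of *ifaz* is /z/, which is a voiced consonant, so the suffix is -iv, giving *ifaziv*.
Since the final sound of *nadus* is /s/ (a voiceless consonant), it takes -i, giving *nadusi*.
*liti*: final sound = /i/, a vowel → -ho → *litiho*.

ifaziv, nadusi, litiho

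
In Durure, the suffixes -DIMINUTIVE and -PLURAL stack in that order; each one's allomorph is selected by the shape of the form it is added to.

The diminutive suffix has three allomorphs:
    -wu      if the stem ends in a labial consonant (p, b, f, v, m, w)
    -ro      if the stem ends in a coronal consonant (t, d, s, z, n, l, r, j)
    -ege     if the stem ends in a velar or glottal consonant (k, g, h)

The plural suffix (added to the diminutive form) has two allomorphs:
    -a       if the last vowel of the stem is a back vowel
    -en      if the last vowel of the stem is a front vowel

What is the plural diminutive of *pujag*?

*pujag* — final consonant /g/ (velar/glottal) → -ege → *pujagege*.
The diminutive form *pujagege* — last vowel /e/ (a front vowel) → -en → *pujagegeen*.

pujagegeen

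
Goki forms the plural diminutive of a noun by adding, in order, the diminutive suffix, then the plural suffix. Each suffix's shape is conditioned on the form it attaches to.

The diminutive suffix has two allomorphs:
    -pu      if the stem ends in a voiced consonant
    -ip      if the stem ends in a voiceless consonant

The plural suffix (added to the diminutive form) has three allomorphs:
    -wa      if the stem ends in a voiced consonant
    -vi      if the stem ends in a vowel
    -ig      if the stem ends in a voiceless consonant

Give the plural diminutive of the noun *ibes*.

ibesipig

The final consonant of *ibes* is /s/, which is voiceless, so the diminutive suffix is -ip, giving *ibesip*.
Since the final sound of the diminutive form *ibesip* is /p/ (a voiceless consonant), it takes -ig, giving *ibesipig*.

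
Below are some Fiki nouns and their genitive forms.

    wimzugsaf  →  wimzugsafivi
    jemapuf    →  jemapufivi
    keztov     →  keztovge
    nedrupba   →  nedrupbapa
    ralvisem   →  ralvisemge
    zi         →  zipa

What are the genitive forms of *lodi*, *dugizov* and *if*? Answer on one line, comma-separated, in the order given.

The suffix is conditioned by the final sound: -ivi when the stem ends in a voiceless consonant (*wimzugsaf*, *jemapuf*); -ge when the stem ends in a voiced consonant (*keztov*, *ralvisem*); -pa when the stem ends in a vowel (*nedrupba*, *zi*).
Since the final sound of *lodi* is /i/ (a vowel), it takes -pa, giving *lodipa*.
*dugizov* — final sound /v/ (a voiced consonant) → -ge → *dugizovge*.
Since the final sound of *if* is /f/ (a voiceless consonant), it takes -ivi, giving *ifivi*.

lodipa, dugizovge, ifivi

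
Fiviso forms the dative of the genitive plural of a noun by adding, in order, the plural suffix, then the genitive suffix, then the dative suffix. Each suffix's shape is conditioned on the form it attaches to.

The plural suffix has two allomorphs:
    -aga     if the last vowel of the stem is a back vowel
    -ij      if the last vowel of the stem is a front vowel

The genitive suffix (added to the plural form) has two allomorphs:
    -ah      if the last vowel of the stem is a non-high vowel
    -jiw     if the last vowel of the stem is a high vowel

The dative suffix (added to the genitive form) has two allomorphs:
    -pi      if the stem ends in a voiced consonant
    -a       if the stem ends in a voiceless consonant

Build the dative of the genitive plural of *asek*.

asekijjiwpi

Since the last vowel of *asek* is /e/ (a front vowel), it takes -ij, giving *asekij*.
The last vowel of the plural form *asekij* is /i/, which is a high vowel, so the genitive suffix is -jiw, giving *asekijjiw*.
The final consonant of the genitive form *asekijjiw* is /w/, which is voiced, so the dative suffix is -pi, giving *asekijjiwpi*.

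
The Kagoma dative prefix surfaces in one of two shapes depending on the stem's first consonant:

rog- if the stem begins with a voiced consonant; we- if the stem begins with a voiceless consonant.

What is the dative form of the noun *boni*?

*boni*: first consonant = /b/, voiced → rog- → *rogboni*.

rogboni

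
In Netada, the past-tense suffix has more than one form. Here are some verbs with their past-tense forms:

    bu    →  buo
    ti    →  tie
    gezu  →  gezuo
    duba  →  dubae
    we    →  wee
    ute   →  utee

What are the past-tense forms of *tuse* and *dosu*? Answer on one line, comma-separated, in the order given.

tusee, dosuo

The suffix is conditioned by the last vowel: -o when the last vowel of the stem is a rounded vowel (*bu*, *gezu*); -e when the last vowel of the stem is an unrounded vowel (*ti*, *duba*, *we*, *ute*).
Since the last vowel of *tuse* is /e/ (an unrounded vowel), it takes -e, giving *tusee*.
Since the last vowel of *dosu* is /u/ (a rounded vowel), it takes -o, giving *dosuo*.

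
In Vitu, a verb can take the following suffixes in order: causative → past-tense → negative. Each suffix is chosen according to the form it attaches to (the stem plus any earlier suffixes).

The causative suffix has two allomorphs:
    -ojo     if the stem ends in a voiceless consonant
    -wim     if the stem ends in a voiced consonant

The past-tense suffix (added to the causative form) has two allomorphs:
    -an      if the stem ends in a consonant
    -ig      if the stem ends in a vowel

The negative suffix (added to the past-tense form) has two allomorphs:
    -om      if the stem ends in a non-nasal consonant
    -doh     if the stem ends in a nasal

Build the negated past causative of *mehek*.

Since the final consonant of *mehek* is /k/ (voiceless), it takes -ojo, giving *mehekojo*.
The final sound of the causative form *mehekojo* is /o/, which is a vowel, so the past-tense suffix is -ig, giving *mehekojoig*.
The final consonant of the past-tense form *mehekojoig* is /g/, which is non-nasal, so the negative suffix is -om, giving *mehekojoigom*.

mehekojoigom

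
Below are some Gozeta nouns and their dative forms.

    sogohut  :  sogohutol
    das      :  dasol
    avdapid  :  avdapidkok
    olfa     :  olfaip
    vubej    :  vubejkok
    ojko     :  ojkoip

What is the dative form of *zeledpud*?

zeledpudkok

The alternation tracks the final sound of the stem — -ol when the stem ends in a voiceless consonant (*sogohut*, *das*); -kok when the stem ends in a voiced consonant (*avdapid*, *vubej*); -ip when the stem ends in a vowel (*olfa*, *ojko*).
*zeledpud* — final sound /d/ (a voiced consonant) → -kok → *zeledpudkok*.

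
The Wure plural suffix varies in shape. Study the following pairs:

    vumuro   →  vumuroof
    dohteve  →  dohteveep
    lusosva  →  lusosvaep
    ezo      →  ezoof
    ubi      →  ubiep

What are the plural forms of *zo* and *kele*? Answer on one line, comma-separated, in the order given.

The alternation tracks the last vowel of the stem — -of when the last vowel of the stem is a rounded vowel (*vumuro*, *ezo*); -ep when the last vowel of the stem is an unrounded vowel (*dohteve*, *lusosva*, *ubi*).
*zo* — last vowel /o/ (a rounded vowel) → -of → *zoof*.
The last vowel of *kele* is /e/, which is an unrounded vowel, so the suffix is -ep, giving *keleep*.

zoof, keleep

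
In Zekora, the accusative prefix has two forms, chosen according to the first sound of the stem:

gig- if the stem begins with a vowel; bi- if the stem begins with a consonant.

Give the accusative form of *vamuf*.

*vamuf*: first sound = /v/, a consonant → bi- → *bivamuf*.

bivamuf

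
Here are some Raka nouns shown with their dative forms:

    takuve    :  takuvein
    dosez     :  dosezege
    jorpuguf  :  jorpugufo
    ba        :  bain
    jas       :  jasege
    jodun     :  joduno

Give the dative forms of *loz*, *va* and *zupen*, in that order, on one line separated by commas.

The suffix is conditioned by the final sound: -ege when the stem ends in a sibilant (*dosez*, *jas*); -o when the stem ends in a non-sibilant consonant (*jorpuguf*, *jodun*); -in when the stem ends in a vowel (*takuve*, *ba*).
The final sound of *loz* is /z/, which is a sibilant, so the suffix is -ege, giving *lozege*.
*va* — final sound /a/ (a vowel) → -in → *vain*.
Since the final sound of *zupen* is /n/ (a non-sibilant consonant), it takes -o, giving *zupeno*.

lozege, vain, zupeno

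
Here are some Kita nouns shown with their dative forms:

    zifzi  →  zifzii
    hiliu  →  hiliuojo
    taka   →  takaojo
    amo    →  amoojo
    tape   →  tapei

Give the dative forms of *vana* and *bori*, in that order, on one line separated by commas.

The pattern is front/back vowel harmony: -i when the last vowel of the stem is a front vowel (*zifzi*, *tape*); -ojo when the last vowel of the stem is a back vowel (*hiliu*, *taka*, *amo*).
*vana*: last vowel = /a/, a back vowel → -ojo → *vanaojo*.
Since the last vowel of *bori* is /i/ (a front vowel), it takes -i, giving *borii*.

vanaojo, borii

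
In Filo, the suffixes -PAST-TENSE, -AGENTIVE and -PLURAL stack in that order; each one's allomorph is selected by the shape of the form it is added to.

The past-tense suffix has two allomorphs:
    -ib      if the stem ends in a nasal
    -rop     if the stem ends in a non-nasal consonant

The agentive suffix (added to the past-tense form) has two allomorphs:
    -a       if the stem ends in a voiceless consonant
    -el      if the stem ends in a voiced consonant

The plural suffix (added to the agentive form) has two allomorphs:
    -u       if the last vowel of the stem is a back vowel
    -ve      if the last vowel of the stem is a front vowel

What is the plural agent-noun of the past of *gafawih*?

gafawihropau

*gafawih* — final consonant /h/ (non-nasal) → -rop → *gafawihrop*.
Since the final consonant of the past-tense form *gafawihrop* is /p/ (voiceless), it takes -a, giving *gafawihropa*.
The last vowel of the agentive form *gafawihropa* is /a/, which is a back vowel, so the plural suffix is -u, giving *gafawihropau*.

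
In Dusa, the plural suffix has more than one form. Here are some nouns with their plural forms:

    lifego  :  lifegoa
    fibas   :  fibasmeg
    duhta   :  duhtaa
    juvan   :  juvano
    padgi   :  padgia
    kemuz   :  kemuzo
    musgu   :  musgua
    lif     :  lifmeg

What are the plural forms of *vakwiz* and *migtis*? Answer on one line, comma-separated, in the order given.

vakwizo, migtismeg

The alternation tracks the final sound of the stem — -meg when the stem ends in a voiceless consonant (*fibas*, *lif*); -o when the stem ends in a voiced consonant (*juvan*, *kemuz*); -a when the stem ends in a vowel (*lifego*, *duhta*, *padgi*, *musgu*).
*vakwiz*: final sound = /z/, a voiced consonant → -o → *vakwizo*.
The final sound of *migtis* is /s/, which is a voiceless consonant, so the suffix is -meg, giving *migtismeg*.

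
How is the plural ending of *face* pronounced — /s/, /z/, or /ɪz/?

/ɪz/

The stem *face* ends in a sibilant (/s, z, ʃ, ʒ, tʃ, dʒ/).
The plural suffix surfaces as /ɪz/ after sibilants, /s/ after other voiceless consonants, and /z/ after other voiced sounds.
So the plural -s on *face* is pronounced /ɪz/.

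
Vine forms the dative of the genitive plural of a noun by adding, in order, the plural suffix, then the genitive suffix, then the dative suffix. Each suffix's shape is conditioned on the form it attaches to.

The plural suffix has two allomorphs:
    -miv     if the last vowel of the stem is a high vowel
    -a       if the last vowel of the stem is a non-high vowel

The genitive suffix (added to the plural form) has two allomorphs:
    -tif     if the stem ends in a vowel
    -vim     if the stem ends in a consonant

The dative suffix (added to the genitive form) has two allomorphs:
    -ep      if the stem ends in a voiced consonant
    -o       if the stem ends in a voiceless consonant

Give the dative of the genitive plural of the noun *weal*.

*weal*: last vowel = /a/, a non-high vowel → -a → *weala*.
Since the final sound of the plural form *weala* is /a/ (a vowel), it takes -tif, giving *wealatif*.
The final consonant of the genitive form *wealatif* is /f/, which is voiceless, so the dative suffix is -o, giving *wealatifo*.

wealatifo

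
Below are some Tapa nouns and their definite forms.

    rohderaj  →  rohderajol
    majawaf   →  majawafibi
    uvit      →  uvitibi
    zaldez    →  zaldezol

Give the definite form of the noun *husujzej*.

husujzejol

The alternation tracks the final consonant of the stem — -ibi when the stem ends in a voiceless consonant (*majawaf*, *uvit*); -ol when the stem ends in a voiced consonant (*rohderaj*, *zaldez*).
*husujzej*: final consonant = /j/, voiced → -ol → *husujzejol*.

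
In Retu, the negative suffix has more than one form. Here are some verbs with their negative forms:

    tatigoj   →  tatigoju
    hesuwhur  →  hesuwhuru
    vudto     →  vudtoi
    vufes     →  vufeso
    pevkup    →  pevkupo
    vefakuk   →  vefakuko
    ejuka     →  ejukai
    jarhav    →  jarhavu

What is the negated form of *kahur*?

kahuru

The alternation tracks the final sound of the stem — -o when the stem ends in a voiceless consonant (*vufes*, *pevkup*, *vefakuk*); -u when the stem ends in a voiced consonant (*tatigoj*, *hesuwhur*, *jarhav*); -i when the stem ends in a vowel (*vudto*, *ejuka*).
Since the final sound of *kahur* is /r/ (a voiced consonant), it takes -u, giving *kahuru*.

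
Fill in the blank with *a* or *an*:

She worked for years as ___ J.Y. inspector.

The indefinite article is chosen by the initial *sound* of the following word, not its spelling.
The initialism *J.Y.* is read letter by letter; the first letter, J, is pronounced /dʒeɪ/, which begins with a consonant sound.
So the article is *a*: She worked for years as a J.Y. inspector.

a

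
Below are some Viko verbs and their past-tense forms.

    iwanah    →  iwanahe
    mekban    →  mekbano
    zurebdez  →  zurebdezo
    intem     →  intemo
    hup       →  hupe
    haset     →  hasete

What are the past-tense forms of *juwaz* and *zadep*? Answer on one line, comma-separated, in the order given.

The pattern is voicing of the final consonant: -e when the stem ends in a voiceless consonant (*iwanah*, *hup*, *haset*); -o when the stem ends in a voiced consonant (*mekban*, *zurebdez*, *intem*).
*juwaz*: final consonant = /z/, voiced → -o → *juwazo*.
The final consonant of *zadep* is /p/, which is voiceless, so the suffix is -e, giving *zadepe*.

juwazo, zadepe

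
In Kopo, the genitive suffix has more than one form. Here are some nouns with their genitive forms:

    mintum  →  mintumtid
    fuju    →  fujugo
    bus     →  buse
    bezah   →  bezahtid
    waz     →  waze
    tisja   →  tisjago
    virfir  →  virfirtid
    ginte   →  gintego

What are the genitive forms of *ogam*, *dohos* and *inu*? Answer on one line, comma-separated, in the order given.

ogamtid, dohose, inugo

The pattern is sibilance of the final sound: -e when the stem ends in a sibilant (*bus*, *waz*); -tid when the stem ends in a non-sibilant consonant (*mintum*, *bezah*, *virfir*); -go when the stem ends in a vowel (*fuju*, *tisja*, *ginte*).
Since the final sound of *ogam* is /m/ (a non-sibilant consonant), it takes -tid, giving *ogamtid*.
Since the final sound of *dohos* is /s/ (a sibilant), it takes -e, giving *dohose*.
*inu*: final sound = /u/, a vowel → -go → *inugo*.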